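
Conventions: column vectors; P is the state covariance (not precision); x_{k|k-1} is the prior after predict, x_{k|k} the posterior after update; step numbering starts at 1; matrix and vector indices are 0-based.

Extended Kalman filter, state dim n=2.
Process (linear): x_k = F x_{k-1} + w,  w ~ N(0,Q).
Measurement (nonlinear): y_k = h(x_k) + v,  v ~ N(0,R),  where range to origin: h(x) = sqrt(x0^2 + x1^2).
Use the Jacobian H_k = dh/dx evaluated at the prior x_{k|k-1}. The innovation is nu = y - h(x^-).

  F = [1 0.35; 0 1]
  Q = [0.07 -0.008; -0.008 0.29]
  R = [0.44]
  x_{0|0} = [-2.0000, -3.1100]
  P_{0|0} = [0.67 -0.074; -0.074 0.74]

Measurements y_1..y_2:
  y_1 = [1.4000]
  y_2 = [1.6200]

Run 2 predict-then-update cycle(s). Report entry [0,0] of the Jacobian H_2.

step 1: x^-=[-3.0885, -3.1100]  P^-=[0.7789 0.1770; 0.1770 1.0300]  H_jac=[-0.7046 -0.7096]  S=[1.5223]  K=[-0.4430; -0.5620]  nu=[-2.9830]  x^+=[-1.7670, -1.4335]  P^+=[0.4801 -0.2020; -0.2020 0.5492]
step 2: x^-=[-2.2687, -1.4335]  P^-=[0.4759 -0.0178; -0.0178 0.8392]  H_jac=[-0.8454 -0.5342]  S=[1.0035]  K=[-0.3915; -0.4317]  nu=[-1.0636]  x^+=[-1.8523, -0.9743]  P^+=[0.3222 -0.1874; -0.1874 0.6522]

H_jac[0,0] = -0.8454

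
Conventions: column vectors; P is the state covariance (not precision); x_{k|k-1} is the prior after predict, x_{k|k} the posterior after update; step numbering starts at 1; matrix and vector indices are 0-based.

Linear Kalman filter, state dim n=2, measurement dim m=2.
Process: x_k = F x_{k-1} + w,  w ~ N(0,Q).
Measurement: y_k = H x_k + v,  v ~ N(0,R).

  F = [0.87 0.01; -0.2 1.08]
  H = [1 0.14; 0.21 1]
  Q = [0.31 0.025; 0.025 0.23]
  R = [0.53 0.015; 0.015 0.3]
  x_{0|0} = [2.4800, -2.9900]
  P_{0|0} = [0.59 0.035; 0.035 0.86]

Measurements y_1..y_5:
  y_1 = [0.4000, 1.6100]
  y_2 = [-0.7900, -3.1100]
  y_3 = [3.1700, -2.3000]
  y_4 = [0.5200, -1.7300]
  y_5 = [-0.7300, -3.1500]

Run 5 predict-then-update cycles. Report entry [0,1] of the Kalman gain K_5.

K[0,1] = -0.0294

step 1: x^-=[2.1277, -3.7252]  P^-=[0.7573 -0.0356; -0.0356 1.2416]  S=[1.3016 0.3112; 0.3112 1.5600]  K=[0.5870 -0.0380; -0.0871 0.8085]  nu=[-1.2062, 4.8884]  x^+=[1.2340, 0.3319]  P^+=[0.3203 -0.0699; -0.0699 0.2559]
step 2: x^-=[1.0769, 0.1116]  P^-=[0.5513 -0.0935; -0.0935 0.5715]  S=[1.0663 0.1146; 0.1146 0.8565]  K=[0.5092 -0.0421; -0.0830 0.6554]  nu=[-1.8825, -3.4478]  x^+=[0.2633, -1.9917]  P^+=[0.2781 -0.0634; -0.0634 0.2087]
step 3: x^-=[0.2092, -2.2037]  P^-=[0.5194 -0.0806; -0.0806 0.5119]  S=[1.0369 0.1128; 0.1128 0.8010]  K=[0.4938 -0.0340; -0.0770 0.6288]  nu=[3.2693, -0.1402]  x^+=[1.8282, -2.5436]  P^+=[0.2695 -0.0594; -0.0594 0.2000]
step 4: x^-=[1.5651, -3.1128]  P^-=[0.5130 -0.0754; -0.0754 0.4997]  S=[1.0317 0.1151; 0.1151 0.7906]  K=[0.4904 -0.0305; -0.0747 0.6228]  nu=[-0.6093, 1.0541]  x^+=[1.2342, -2.4107]  P^+=[0.2676 -0.0580; -0.0580 0.1979]
step 5: x^-=[1.0496, -2.8504]  P^-=[0.5115 -0.0738; -0.0738 0.4966]  S=[1.0306 0.1160; 0.1160 0.7882]  K=[0.4896 -0.0294; -0.0741 0.6213]  nu=[-1.3806, -0.5200]  x^+=[0.3889, -3.0712]  P^+=[0.2671 -0.0576; -0.0576 0.1974]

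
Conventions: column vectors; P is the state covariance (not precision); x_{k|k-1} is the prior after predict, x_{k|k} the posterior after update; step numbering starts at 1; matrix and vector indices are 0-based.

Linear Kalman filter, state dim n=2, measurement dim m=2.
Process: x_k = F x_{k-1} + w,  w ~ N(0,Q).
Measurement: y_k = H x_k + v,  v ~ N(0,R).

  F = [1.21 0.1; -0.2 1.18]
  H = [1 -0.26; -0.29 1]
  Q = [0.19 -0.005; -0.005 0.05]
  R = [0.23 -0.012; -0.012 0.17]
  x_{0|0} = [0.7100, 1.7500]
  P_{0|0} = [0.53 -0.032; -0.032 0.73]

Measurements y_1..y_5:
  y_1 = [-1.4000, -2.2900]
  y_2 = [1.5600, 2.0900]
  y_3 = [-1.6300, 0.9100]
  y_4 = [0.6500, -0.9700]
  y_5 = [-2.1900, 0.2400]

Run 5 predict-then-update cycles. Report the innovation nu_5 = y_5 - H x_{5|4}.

step 1: x^-=[1.0341, 1.9230]  P^-=[0.9655 -0.0922; -0.0922 1.1028]  S=[1.3180 -0.6778; -0.6778 1.4074]  K=[0.8172 0.1291; 0.1665 0.8827]  nu=[-1.9341, -3.9131]  x^+=[-1.0517, -1.8532]  P^+=[0.2050 0.0716; 0.0716 0.1688]
step 2: x^-=[-1.4578, -1.9765]  P^-=[0.5092 0.0661; 0.0661 0.2595]  S=[0.7223 -0.1560; -0.1560 0.4340]  K=[0.6944 0.0618; 0.1277 0.5997]  nu=[2.5039, 3.6437]  x^+=[0.5061, 0.5281]  P^+=[0.1726 0.0522; 0.0522 0.1156]
step 3: x^-=[0.6652, 0.5220]  P^-=[0.4564 0.0404; 0.0404 0.1932]  S=[0.6785 -0.1512; -0.1512 0.3781]  K=[0.6620 0.0214; 0.1014 0.5204]  nu=[-2.1594, 0.5809]  x^+=[-0.7520, 0.6053]  P^+=[0.1632 0.0430; 0.0430 0.0997]
step 4: x^-=[-0.8494, 0.8646]  P^-=[0.4403 0.0278; 0.0278 0.1751]  S=[0.6677 -0.1553; -0.1553 0.3660]  K=[0.6492 0.0026; 0.0884 0.4938]  nu=[1.7242, -2.0809]  x^+=[0.2646, -0.0107]  P^+=[0.1594 0.0389; 0.0389 0.0942]
step 5: x^-=[0.3191, -0.0655]  P^-=[0.4337 0.0223; 0.0223 0.1691]  S=[0.6636 -0.1578; -0.1578 0.3627]  K=[0.6436 -0.0054; 0.0825 0.4844]  nu=[-2.5262, 0.3981]  x^+=[-1.3089, -0.0811]  P^+=[0.1577 0.0371; 0.0371 0.0921]

innov = [-2.5262, 0.3981]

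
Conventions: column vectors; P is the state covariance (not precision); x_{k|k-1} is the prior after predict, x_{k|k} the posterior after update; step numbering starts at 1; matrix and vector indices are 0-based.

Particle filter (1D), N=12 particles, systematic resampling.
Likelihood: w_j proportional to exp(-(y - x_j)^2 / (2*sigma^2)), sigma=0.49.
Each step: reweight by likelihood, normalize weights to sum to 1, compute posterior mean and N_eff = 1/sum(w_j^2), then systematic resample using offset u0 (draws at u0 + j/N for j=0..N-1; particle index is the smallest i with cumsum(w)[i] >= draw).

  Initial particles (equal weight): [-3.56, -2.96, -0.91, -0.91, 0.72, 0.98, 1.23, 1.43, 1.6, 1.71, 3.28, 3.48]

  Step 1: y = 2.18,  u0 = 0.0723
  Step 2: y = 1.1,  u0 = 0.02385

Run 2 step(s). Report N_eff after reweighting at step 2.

step 1: w=[0.0000, 0.0000, 0.0000, 0.0000, 0.0067, 0.0283, 0.0867, 0.1759, 0.2817, 0.3583, 0.0457, 0.0168]  mean=1.6623  Neff=4.0100  idx=[6, 7, 7, 8, 8, 8, 8, 9, 9, 9, 9, 11]
step 2: w=[0.1424, 0.1176, 0.1176, 0.0876, 0.0876, 0.0876, 0.0876, 0.0680, 0.0680, 0.0680, 0.0680, 0.0000]  mean=1.5372  Neff=10.2953  idx=[0, 0, 1, 2, 2, 3, 4, 5, 6, 7, 8, 10]

N_eff = 10.2953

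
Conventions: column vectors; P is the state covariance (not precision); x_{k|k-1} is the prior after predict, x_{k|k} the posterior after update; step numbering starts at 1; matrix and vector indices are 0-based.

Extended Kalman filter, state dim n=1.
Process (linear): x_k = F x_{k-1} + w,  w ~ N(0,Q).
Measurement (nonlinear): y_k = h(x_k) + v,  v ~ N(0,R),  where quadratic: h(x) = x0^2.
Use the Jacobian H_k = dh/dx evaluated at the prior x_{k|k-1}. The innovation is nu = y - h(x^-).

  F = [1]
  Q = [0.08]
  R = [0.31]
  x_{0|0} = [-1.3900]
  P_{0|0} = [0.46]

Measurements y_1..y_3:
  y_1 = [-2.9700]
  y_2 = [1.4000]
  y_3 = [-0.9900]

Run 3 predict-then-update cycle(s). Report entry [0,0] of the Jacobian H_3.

step 1: x^-=[-1.3900]  P^-=[0.5400]  H_jac=[-2.7800]  S=[4.4833]  K=[-0.3348]  nu=[-4.9021]  x^+=[0.2514]  P^+=[0.0373]
step 2: x^-=[0.2514]  P^-=[0.1173]  H_jac=[0.5028]  S=[0.3397]  K=[0.1737]  nu=[1.3368]  x^+=[0.4836]  P^+=[0.1071]
step 3: x^-=[0.4836]  P^-=[0.1871]  H_jac=[0.9673]  S=[0.4850]  K=[0.3731]  nu=[-1.2239]  x^+=[0.0270]  P^+=[0.1196]

H_jac[0,0] = 0.9673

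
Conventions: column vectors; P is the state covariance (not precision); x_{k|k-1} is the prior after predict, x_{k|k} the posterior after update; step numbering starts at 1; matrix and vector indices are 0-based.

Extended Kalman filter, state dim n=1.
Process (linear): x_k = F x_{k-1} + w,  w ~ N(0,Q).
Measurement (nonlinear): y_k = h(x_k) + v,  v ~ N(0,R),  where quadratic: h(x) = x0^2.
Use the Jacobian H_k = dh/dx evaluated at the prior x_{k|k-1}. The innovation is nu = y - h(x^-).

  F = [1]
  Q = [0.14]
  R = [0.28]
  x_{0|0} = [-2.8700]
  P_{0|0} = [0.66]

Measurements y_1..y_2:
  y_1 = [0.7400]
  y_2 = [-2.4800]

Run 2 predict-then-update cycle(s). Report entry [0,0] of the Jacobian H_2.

step 1: x^-=[-2.8700]  P^-=[0.8000]  H_jac=[-5.7400]  S=[26.6381]  K=[-0.1724]  nu=[-7.4969]  x^+=[-1.5776]  P^+=[0.0084]
step 2: x^-=[-1.5776]  P^-=[0.1484]  H_jac=[-3.1553]  S=[1.7575]  K=[-0.2664]  nu=[-4.9690]  x^+=[-0.2537]  P^+=[0.0236]

H_jac[0,0] = -3.1553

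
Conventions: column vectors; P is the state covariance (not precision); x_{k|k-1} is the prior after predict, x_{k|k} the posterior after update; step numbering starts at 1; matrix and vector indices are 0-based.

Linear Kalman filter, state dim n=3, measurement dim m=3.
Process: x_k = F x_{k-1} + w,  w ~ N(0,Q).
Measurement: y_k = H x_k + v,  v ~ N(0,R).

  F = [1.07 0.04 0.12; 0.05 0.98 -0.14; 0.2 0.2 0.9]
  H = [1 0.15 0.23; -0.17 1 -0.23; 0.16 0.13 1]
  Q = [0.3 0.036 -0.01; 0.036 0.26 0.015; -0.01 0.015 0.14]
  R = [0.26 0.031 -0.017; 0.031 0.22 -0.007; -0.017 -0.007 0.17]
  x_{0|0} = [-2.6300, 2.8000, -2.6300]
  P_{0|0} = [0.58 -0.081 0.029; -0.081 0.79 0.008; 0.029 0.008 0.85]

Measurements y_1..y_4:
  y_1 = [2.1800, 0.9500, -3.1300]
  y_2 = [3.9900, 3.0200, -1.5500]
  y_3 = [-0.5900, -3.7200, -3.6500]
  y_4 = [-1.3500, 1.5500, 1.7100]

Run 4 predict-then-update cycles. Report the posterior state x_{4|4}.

x_post = [-0.2617, 0.6873, -0.2298]

step 1: x^-=[-3.0177, 2.9807, -2.3330]  P^-=[0.9781 -0.0047 0.2234; -0.0047 1.0263 0.0592; 0.2234 0.0592 0.8901]  S=[1.4137 -0.0815 0.6058; -0.0815 1.3135 -0.0943; 0.6058 -0.0943 1.1892]  K=[0.7522 -0.1279 -0.0744; 0.0829 0.7898 0.1818; -0.0375 -0.0848 0.7974]  nu=[5.2872, -3.0803, -0.7017]  x^+=[1.4057, 0.8585, -2.8295]  P^+=[0.2040 0.0167 -0.0594; 0.0167 0.1775 -0.0018; -0.0594 -0.0018 0.1465]
step 2: x^-=[1.1989, 1.3078, -2.0937]  P^-=[0.5221 0.0773 -0.0041; 0.0773 0.4368 0.0343; -0.0041 0.0343 0.2533]  S=[0.8291 0.0775 0.1472; 0.0775 0.6429 0.0221; 0.1472 0.0221 0.4548]  K=[0.6533 -0.0948 -0.0100; 0.0934 0.6297 0.1666; -0.0258 -0.0529 0.5761]  nu=[3.0765, 1.4345, 0.1819]  x^+=[3.0710, 2.5286, -2.1441]  P^+=[0.1740 0.0193 -0.0425; 0.0193 0.1437 0.0006; -0.0425 0.0006 0.1055]
step 3: x^-=[3.1298, 2.9318, -0.8098]  P^-=[0.4917 0.0756 0.0022; 0.0756 0.4028 0.0353; 0.0022 0.0353 0.2246]  S=[0.7987 0.0760 0.1414; 0.0760 0.6071 0.0246; 0.1414 0.0246 0.4270]  K=[0.6382 -0.0941 0.0064; 0.0927 0.6105 0.1679; -0.0182 -0.0473 0.5463]  nu=[-3.9733, -6.3059, -3.7221]  x^+=[1.1636, -1.9113, -2.4723]  P^+=[0.1690 0.0189 -0.0386; 0.0189 0.1396 0.0015; -0.0386 0.0015 0.0995]
step 4: x^-=[0.8719, -1.4688, -2.3746]  P^-=[0.4868 0.0744 0.0042; 0.0744 0.3984 0.0360; 0.0042 0.0360 0.2211]  S=[0.7942 0.0747 0.1418; 0.0747 0.6026 0.0251; 0.1418 0.0251 0.4241]  K=[0.6354 -0.0947 0.0095; 0.0921 0.6079 0.1685; -0.0163 -0.0463 0.5421]  nu=[-1.4554, 2.6209, 4.1361]  x^+=[-0.2617, 0.6873, -0.2298]  P^+=[0.1680 0.0187 -0.0378; 0.0187 0.1390 0.0018; -0.0378 0.0018 0.0986]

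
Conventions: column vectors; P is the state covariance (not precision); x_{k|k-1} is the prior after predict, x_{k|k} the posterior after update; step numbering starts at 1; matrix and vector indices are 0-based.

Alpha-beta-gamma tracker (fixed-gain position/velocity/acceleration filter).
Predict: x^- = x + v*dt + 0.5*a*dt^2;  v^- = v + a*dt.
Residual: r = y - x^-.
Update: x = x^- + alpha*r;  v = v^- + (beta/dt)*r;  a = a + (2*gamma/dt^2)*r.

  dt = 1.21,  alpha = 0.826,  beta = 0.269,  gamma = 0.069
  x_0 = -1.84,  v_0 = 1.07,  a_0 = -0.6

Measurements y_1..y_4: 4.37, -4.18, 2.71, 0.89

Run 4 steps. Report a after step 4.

a_post = -0.3388

step 1: x_pred=-0.9845  r=5.3545  x^+=3.4383  v^+=1.5344  a^+=-0.0953
step 2: x_pred=5.2252  r=-9.4052  x^+=-2.5435  v^+=-0.6718  a^+=-0.9818
step 3: x_pred=-4.0751  r=6.7851  x^+=1.5294  v^+=-0.3514  a^+=-0.3423
step 4: x_pred=0.8537  r=0.0363  x^+=0.8837  v^+=-0.7574  a^+=-0.3388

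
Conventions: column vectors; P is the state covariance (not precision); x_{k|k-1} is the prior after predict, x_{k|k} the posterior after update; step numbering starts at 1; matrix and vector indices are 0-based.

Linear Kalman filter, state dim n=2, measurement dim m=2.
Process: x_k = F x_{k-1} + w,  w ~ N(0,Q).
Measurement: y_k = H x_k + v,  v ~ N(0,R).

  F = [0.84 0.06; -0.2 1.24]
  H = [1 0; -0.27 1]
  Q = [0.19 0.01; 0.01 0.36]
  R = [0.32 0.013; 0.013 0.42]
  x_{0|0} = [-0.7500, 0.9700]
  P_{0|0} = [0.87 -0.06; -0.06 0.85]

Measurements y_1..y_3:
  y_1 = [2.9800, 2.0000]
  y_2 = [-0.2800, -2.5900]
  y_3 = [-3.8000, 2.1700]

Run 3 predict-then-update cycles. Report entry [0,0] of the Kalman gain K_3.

K[0,0] = 0.4940

step 1: x^-=[-0.5718, 1.3528]  P^-=[0.8009 -0.1347; -0.1347 1.7315]  S=[1.1209 -0.3379; -0.3379 2.2826]  K=[0.6994 -0.0502; 0.1186 0.7921]  nu=[3.5518, 0.4928]  x^+=[1.8875, 2.1645]  P^+=[0.2231 0.0483; 0.0483 0.3472]
step 2: x^-=[1.7154, 2.3064]  P^-=[0.3536 0.0480; 0.0480 0.8789]  S=[0.6736 -0.0344; -0.0344 1.2987]  K=[0.5238 -0.0226; 0.1055 0.6695]  nu=[-1.9954, -4.4333]  x^+=[0.7706, -0.8724]  P^+=[0.1673 0.0425; 0.0425 0.2940]
step 3: x^-=[0.5950, -1.2359]  P^-=[0.3134 0.0475; 0.0475 0.7978]  S=[0.6334 -0.0241; -0.0241 1.2150]  K=[0.4940 -0.0207; 0.0997 0.6480]  nu=[-4.3950, 3.5666]  x^+=[-1.6501, 0.6373]  P^+=[0.1578 0.0403; 0.0403 0.2844]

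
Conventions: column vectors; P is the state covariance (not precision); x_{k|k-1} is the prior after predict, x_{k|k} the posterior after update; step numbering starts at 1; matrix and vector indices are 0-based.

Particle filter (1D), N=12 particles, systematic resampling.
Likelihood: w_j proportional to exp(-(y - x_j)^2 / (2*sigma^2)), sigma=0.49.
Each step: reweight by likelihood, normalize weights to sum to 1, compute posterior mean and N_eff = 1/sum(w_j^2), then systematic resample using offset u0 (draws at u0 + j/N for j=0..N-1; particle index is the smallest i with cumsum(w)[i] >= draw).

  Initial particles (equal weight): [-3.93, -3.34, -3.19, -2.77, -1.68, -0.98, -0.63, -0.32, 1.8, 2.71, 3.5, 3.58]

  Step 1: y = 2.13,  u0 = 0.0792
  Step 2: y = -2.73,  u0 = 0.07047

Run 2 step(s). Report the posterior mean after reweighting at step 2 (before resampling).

step 1: w=[0.0000, 0.0000, 0.0000, 0.0000, 0.0000, 0.0000, 0.0000, 0.0000, 0.6011, 0.3743, 0.0151, 0.0095]  mean=2.1832  Neff=1.9930  idx=[8, 8, 8, 8, 8, 8, 8, 9, 9, 9, 9, 11]
step 2: w=[0.1429, 0.1429, 0.1429, 0.1429, 0.1429, 0.1429, 0.1429, 0.0000, 0.0000, 0.0000, 0.0000, 0.0000]  mean=1.8000  Neff=7.0000  idx=[0, 1, 1, 2, 2, 3, 3, 4, 5, 5, 6, 6]

post_mean = 1.8000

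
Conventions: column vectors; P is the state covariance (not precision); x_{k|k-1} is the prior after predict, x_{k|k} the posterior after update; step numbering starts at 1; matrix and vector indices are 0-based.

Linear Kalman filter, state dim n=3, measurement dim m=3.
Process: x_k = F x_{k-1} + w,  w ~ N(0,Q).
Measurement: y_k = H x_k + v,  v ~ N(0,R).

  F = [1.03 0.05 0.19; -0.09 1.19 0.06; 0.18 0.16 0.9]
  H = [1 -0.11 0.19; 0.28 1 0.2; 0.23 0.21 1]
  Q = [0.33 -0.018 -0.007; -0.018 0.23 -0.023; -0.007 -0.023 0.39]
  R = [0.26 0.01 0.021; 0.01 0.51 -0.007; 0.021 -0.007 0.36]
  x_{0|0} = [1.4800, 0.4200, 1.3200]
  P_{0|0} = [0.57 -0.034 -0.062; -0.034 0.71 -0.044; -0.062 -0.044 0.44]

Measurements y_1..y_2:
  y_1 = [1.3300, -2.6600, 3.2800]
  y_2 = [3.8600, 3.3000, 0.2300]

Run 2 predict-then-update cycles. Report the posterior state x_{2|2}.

step 1: x^-=[1.7962, 0.4458, 1.5216]  P^-=[0.9238 -0.0780 0.1108; -0.0780 1.2433 0.0767; 0.1108 0.0767 0.7483]  S=[1.2819 0.1257 0.4428; 0.1257 1.8551 0.5568; 0.4428 0.5568 1.2877]  K=[0.7549 0.0742 -0.0533; -0.2355 0.6709 0.0393; -0.0271 -0.0532 0.6458]  nu=[-0.7063, -3.9131, 1.2517]  x^+=[0.9059, -1.9638, 2.5573]  P^+=[0.2054 -0.0016 -0.0508; -0.0016 0.3538 -0.0694; -0.0508 -0.0694 0.2585]
step 2: x^-=[1.3208, -2.2650, 2.1504]  P^-=[0.5367 -0.0331 0.0238; -0.0331 0.7246 -0.0168; 0.0238 -0.0168 0.5786]  S=[0.8434 0.0736 0.2575; 0.0736 1.2773 0.2762; 0.2575 0.2762 0.9996]  K=[0.6545 0.0679 -0.0470; -0.1935 0.5639 0.0219; -0.0179 -0.0456 0.5979]  nu=[1.8815, 4.7651, -1.7486]  x^+=[2.9578, 0.0195, 0.8542]  P^+=[0.1784 0.0005 -0.0448; 0.0005 0.2979 -0.0628; -0.0448 -0.0628 0.2387]

x_post = [2.9578, 0.0195, 0.8542]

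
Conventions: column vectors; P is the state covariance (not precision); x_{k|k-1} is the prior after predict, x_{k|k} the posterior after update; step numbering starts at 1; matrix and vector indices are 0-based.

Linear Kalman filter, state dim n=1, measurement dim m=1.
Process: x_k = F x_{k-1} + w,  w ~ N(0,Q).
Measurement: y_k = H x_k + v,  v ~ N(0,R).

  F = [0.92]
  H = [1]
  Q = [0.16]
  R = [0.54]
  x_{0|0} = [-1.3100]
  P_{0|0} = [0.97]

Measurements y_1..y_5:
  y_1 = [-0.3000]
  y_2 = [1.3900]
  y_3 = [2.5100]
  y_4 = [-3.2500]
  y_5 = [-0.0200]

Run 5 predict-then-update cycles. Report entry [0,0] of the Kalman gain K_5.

step 1: x^-=[-1.2052]  P^-=[0.9810]  S=[1.5210]  K=[0.6450]  nu=[0.9052]  x^+=[-0.6214]  P^+=[0.3483]
step 2: x^-=[-0.5717]  P^-=[0.4548]  S=[0.9948]  K=[0.4572]  nu=[1.9617]  x^+=[0.3252]  P^+=[0.2469]
step 3: x^-=[0.2991]  P^-=[0.3690]  S=[0.9090]  K=[0.4059]  nu=[2.2109]  x^+=[1.1966]  P^+=[0.2192]
step 4: x^-=[1.1008]  P^-=[0.3455]  S=[0.8855]  K=[0.3902]  nu=[-4.3508]  x^+=[-0.5968]  P^+=[0.2107]
step 5: x^-=[-0.5491]  P^-=[0.3383]  S=[0.8783]  K=[0.3852]  nu=[0.5291]  x^+=[-0.3453]  P^+=[0.2080]

K[0,0] = 0.3852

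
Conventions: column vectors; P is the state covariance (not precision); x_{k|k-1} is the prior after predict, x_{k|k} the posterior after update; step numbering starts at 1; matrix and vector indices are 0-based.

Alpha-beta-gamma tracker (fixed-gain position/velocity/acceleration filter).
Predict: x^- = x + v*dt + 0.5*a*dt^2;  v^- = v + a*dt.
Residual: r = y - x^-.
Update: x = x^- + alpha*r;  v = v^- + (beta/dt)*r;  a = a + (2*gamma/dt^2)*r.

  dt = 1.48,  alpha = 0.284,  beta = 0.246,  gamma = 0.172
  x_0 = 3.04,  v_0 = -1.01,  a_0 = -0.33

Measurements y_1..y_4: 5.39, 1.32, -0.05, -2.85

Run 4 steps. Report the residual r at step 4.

resid = -3.6469

step 1: x_pred=1.1838  r=4.2062  x^+=2.3783  v^+=-0.7993  a^+=0.3306
step 2: x_pred=1.5575  r=-0.2375  x^+=1.4900  v^+=-0.3495  a^+=0.2933
step 3: x_pred=1.2940  r=-1.3440  x^+=0.9123  v^+=-0.1388  a^+=0.0822
step 4: x_pred=0.7969  r=-3.6469  x^+=-0.2388  v^+=-0.6233  a^+=-0.4905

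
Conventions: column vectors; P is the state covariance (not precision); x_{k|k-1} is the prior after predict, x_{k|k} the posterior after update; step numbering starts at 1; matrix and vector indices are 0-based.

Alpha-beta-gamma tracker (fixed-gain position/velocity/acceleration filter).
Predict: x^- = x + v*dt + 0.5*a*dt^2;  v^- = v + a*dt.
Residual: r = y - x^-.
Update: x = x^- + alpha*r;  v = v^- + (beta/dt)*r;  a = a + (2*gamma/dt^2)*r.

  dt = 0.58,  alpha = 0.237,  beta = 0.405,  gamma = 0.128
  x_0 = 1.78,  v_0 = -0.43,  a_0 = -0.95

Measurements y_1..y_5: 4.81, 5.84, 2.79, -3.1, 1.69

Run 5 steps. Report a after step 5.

step 1: x_pred=1.3708  r=3.4392  x^+=2.1859  v^+=1.4205  a^+=1.6672
step 2: x_pred=3.2902  r=2.5498  x^+=3.8945  v^+=4.1679  a^+=3.6076
step 3: x_pred=6.9187  r=-4.1287  x^+=5.9402  v^+=3.3774  a^+=0.4657
step 4: x_pred=7.9774  r=-11.0774  x^+=5.3521  v^+=-4.0876  a^+=-7.9642
step 5: x_pred=1.6416  r=0.0484  x^+=1.6531  v^+=-8.6731  a^+=-7.9274

a_post = -7.9274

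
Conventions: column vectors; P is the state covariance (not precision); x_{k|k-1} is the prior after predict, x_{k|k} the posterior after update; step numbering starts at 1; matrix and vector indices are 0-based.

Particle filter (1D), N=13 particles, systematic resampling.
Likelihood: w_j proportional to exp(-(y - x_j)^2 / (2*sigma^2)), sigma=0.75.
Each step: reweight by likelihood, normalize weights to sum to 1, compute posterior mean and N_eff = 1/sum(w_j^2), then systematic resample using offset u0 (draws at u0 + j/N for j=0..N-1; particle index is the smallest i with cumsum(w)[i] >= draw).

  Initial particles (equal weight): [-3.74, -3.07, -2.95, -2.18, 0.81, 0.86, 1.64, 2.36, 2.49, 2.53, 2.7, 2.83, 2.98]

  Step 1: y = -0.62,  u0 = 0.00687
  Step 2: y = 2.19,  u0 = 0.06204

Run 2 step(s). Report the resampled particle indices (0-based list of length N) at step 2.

step 1: w=[0.0004, 0.0108, 0.0180, 0.2586, 0.3653, 0.3210, 0.0240, 0.0008, 0.0004, 0.0003, 0.0001, 0.0001, 0.0000]  mean=-0.0359  Neff=3.2852  idx=[1, 3, 3, 3, 4, 4, 4, 4, 4, 5, 5, 5, 5]
step 2: w=[0.0000, 0.0000, 0.0000, 0.0000, 0.1051, 0.1051, 0.1051, 0.1051, 0.1051, 0.1186, 0.1186, 0.1186, 0.1186]  mean=0.8337  Neff=8.9675  idx=[4, 5, 6, 6, 7, 8, 8, 9, 10, 10, 11, 12, 12]

resampled_idx = [4, 5, 6, 6, 7, 8, 8, 9, 10, 10, 11, 12, 12]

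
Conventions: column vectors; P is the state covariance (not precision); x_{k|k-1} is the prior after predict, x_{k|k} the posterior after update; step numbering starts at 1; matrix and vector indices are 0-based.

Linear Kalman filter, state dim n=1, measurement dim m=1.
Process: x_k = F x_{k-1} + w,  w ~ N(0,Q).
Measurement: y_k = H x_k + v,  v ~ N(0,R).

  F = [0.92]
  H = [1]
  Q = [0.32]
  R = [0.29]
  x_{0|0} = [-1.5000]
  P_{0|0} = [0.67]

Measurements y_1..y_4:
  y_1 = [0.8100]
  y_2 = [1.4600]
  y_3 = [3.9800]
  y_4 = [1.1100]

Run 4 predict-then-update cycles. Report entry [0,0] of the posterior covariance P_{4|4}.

step 1: x^-=[-1.3800]  P^-=[0.8871]  S=[1.1771]  K=[0.7536]  nu=[2.1900]  x^+=[0.2704]  P^+=[0.2186]
step 2: x^-=[0.2488]  P^-=[0.5050]  S=[0.7950]  K=[0.6352]  nu=[1.2112]  x^+=[1.0182]  P^+=[0.1842]
step 3: x^-=[0.9367]  P^-=[0.4759]  S=[0.7659]  K=[0.6214]  nu=[3.0433]  x^+=[2.8277]  P^+=[0.1802]
step 4: x^-=[2.6015]  P^-=[0.4725]  S=[0.7625]  K=[0.6197]  nu=[-1.4915]  x^+=[1.6772]  P^+=[0.1797]

P_post[0,0] = 0.1797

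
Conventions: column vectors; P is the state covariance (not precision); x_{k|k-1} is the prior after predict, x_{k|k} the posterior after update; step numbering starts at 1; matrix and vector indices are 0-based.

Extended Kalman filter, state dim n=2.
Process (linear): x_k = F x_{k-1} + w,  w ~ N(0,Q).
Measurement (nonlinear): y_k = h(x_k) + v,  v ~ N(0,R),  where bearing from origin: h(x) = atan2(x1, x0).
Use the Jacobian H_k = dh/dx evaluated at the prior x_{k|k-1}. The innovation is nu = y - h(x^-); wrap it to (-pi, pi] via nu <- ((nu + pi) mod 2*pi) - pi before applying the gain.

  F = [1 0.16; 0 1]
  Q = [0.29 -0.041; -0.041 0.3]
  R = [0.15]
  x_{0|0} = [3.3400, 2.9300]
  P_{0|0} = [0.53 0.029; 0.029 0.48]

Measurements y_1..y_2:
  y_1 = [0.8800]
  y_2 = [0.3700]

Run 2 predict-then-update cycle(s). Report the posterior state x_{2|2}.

step 1: x^-=[3.8088, 2.9300]  P^-=[0.8416 0.0648; 0.0648 0.7800]  H_jac=[-0.1269 0.1649]  S=[0.1821]  K=[-0.5278; 0.6615]  nu=[0.2243]  x^+=[3.6904, 3.0784]  P^+=[0.7908 0.1284; 0.1284 0.7003]
step 2: x^-=[4.1830, 3.0784]  P^-=[1.1399 0.1994; 0.1994 1.0003]  H_jac=[-0.1141 0.1551]  S=[0.1818]  K=[-0.5453; 0.7279]  nu=[-0.2644]  x^+=[4.3272, 2.8859]  P^+=[1.0858 0.2716; 0.2716 0.9040]

x_post = [4.3272, 2.8859]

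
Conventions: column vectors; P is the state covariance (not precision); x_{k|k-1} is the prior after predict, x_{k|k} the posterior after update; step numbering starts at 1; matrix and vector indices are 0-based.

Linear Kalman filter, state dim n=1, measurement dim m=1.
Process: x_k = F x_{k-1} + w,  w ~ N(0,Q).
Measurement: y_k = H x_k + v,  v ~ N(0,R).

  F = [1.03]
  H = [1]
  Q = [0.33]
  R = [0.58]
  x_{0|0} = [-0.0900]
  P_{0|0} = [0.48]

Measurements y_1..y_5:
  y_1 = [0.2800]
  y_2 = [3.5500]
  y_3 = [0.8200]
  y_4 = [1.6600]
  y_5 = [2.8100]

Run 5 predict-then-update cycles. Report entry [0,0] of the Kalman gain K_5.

K[0,0] = 0.5312

step 1: x^-=[-0.0927]  P^-=[0.8392]  S=[1.4192]  K=[0.5913]  nu=[0.3727]  x^+=[0.1277]  P^+=[0.3430]
step 2: x^-=[0.1315]  P^-=[0.6939]  S=[1.2739]  K=[0.5447]  nu=[3.4185]  x^+=[1.9935]  P^+=[0.3159]
step 3: x^-=[2.0533]  P^-=[0.6652]  S=[1.2452]  K=[0.5342]  nu=[-1.2333]  x^+=[1.3945]  P^+=[0.3098]
step 4: x^-=[1.4363]  P^-=[0.6587]  S=[1.2387]  K=[0.5318]  nu=[0.2237]  x^+=[1.5553]  P^+=[0.3084]
step 5: x^-=[1.6019]  P^-=[0.6572]  S=[1.2372]  K=[0.5312]  nu=[1.2081]  x^+=[2.2437]  P^+=[0.3081]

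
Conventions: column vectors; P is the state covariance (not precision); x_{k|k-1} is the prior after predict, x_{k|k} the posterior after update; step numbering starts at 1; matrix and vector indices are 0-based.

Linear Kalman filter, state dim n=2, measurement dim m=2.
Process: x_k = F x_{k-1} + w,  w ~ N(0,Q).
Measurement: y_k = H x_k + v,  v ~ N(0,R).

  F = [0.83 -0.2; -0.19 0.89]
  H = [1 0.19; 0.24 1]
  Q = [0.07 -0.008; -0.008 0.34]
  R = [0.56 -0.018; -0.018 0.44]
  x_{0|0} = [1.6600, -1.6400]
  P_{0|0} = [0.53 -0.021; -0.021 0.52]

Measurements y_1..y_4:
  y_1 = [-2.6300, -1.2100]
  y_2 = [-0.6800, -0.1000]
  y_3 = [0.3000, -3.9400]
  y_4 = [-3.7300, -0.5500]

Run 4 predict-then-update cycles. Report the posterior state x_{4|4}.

step 1: x^-=[1.7058, -1.7750]  P^-=[0.4629 -0.2005; -0.2005 0.7781]  S=[0.9748 0.0313; 0.0313 1.1486]  K=[0.4387 -0.0898; -0.0745 0.6376]  nu=[-3.9985, 0.1556]  x^+=[-0.0622, -1.3780]  P^+=[0.2685 -0.1118; -0.1118 0.3087]
step 2: x^-=[0.2240, -1.2146]  P^-=[0.3045 -0.1922; -0.1922 0.6321]  S=[0.8143 -0.0258; -0.0258 0.9974]  K=[0.3256 -0.1110; -0.0700 0.5857]  nu=[-0.6732, 1.0609]  x^+=[-0.1130, -0.5462]  P^+=[0.2040 -0.1037; -0.1037 0.2838]
step 3: x^-=[0.0155, -0.4646]  P^-=[0.2563 -0.1712; -0.1712 0.6073]  S=[0.7732 -0.0201; -0.0201 0.9798]  K=[0.2867 -0.1061; -0.0572 0.5766]  nu=[0.3728, -3.4791]  x^+=[0.4914, -2.4921]  P^+=[0.1805 -0.0952; -0.0952 0.2776]
step 4: x^-=[0.9063, -2.3114]  P^-=[0.2371 -0.1598; -0.1598 0.5986]  S=[0.7579 -0.0144; -0.0144 0.9755]  K=[0.2708 -0.1015; -0.0498 0.5735]  nu=[-4.1971, 1.5439]  x^+=[-0.3869, -1.2167]  P^+=[0.1706 -0.0905; -0.0905 0.2750]

x_post = [-0.3869, -1.2167]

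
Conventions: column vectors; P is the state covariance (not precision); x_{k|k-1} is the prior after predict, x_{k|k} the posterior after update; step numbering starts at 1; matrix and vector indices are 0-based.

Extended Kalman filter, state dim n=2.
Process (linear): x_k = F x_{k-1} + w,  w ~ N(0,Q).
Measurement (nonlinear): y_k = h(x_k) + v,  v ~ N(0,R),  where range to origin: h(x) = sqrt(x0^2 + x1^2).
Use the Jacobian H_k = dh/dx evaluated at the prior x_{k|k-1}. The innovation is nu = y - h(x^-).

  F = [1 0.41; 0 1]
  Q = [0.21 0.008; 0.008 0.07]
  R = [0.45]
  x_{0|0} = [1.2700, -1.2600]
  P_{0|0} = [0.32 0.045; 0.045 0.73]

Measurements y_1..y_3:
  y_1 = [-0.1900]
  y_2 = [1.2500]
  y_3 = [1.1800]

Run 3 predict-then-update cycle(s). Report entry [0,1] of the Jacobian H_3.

step 1: x^-=[0.7534, -1.2600]  P^-=[0.6896 0.3523; 0.3523 0.8000]  H_jac=[0.5132 -0.8583]  S=[0.9106]  K=[0.0566; -0.5555]  nu=[-1.6581]  x^+=[0.6596, -0.3390]  P^+=[0.6867 0.3809; 0.3809 0.5190]
step 2: x^-=[0.5206, -0.3390]  P^-=[1.2963 0.6017; 0.6017 0.5890]  H_jac=[0.8380 -0.5456]  S=[0.9854]  K=[0.7692; 0.1856]  nu=[0.6288]  x^+=[1.0043, -0.2223]  P^+=[0.7132 0.4611; 0.4611 0.5551]
step 3: x^-=[0.9131, -0.2223]  P^-=[1.3946 0.6966; 0.6966 0.6251]  H_jac=[0.9716 -0.2365]  S=[1.4814]  K=[0.8035; 0.3571]  nu=[0.2402]  x^+=[1.1061, -0.1365]  P^+=[0.4382 0.2716; 0.2716 0.4362]

H_jac[0,1] = -0.2365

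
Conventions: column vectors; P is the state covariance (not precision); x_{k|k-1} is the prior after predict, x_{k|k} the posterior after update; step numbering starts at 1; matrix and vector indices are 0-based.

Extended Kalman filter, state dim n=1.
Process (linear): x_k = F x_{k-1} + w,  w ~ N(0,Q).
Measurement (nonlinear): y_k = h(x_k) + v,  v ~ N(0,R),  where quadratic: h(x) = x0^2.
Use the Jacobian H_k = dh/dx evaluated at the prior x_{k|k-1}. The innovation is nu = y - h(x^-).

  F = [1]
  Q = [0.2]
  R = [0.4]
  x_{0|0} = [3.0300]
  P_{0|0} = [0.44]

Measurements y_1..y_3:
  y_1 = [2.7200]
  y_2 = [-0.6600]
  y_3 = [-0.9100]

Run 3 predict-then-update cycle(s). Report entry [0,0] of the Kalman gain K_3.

K[0,0] = 0.3516

step 1: x^-=[3.0300]  P^-=[0.6400]  H_jac=[6.0600]  S=[23.9031]  K=[0.1623]  nu=[-6.4609]  x^+=[1.9817]  P^+=[0.0107]
step 2: x^-=[1.9817]  P^-=[0.2107]  H_jac=[3.9634]  S=[3.7099]  K=[0.2251]  nu=[-4.5871]  x^+=[0.9491]  P^+=[0.0227]
step 3: x^-=[0.9491]  P^-=[0.2227]  H_jac=[1.8982]  S=[1.2025]  K=[0.3516]  nu=[-1.8108]  x^+=[0.3125]  P^+=[0.0741]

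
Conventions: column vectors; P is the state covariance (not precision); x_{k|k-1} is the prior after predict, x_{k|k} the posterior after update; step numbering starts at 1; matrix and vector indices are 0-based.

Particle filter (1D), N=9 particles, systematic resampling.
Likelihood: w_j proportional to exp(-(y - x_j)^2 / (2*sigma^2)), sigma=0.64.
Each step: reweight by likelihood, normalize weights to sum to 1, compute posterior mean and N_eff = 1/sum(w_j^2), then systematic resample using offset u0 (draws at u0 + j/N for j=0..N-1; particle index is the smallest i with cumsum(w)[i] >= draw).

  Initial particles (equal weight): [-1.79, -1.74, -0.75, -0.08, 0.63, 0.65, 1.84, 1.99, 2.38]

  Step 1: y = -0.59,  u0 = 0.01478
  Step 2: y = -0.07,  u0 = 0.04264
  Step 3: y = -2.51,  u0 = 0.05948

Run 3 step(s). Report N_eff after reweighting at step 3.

step 1: w=[0.0723, 0.0834, 0.4063, 0.3052, 0.0681, 0.0642, 0.0003, 0.0001, 0.0000]  mean=-0.5183  Neff=3.5817  idx=[0, 1, 2, 2, 2, 3, 3, 3, 4]
step 2: w=[0.0051, 0.0063, 0.1070, 0.1070, 0.1070, 0.1881, 0.1881, 0.1881, 0.1034]  mean=-0.2407  Neff=6.6120  idx=[2, 3, 4, 5, 5, 6, 7, 7, 8]
step 3: w=[0.3162, 0.3162, 0.3162, 0.0103, 0.0103, 0.0103, 0.0103, 0.0103, 0.0001]  mean=-0.7155  Neff=3.3284  idx=[0, 0, 0, 1, 1, 1, 2, 2, 2]

N_eff = 3.3284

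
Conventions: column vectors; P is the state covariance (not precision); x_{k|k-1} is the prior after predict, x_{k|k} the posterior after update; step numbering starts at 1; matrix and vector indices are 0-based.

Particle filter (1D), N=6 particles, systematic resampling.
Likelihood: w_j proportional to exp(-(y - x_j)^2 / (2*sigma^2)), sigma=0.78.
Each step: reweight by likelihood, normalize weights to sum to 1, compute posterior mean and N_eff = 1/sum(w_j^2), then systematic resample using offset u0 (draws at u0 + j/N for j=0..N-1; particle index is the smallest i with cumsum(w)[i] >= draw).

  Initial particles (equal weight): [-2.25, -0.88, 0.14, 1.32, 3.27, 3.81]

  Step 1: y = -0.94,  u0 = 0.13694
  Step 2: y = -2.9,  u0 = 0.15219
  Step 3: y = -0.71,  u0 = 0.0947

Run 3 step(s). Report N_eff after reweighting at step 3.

step 1: w=[0.1489, 0.6081, 0.2339, 0.0092, 0.0000, 0.0000]  mean=-0.8252  Neff=2.2385  idx=[0, 1, 1, 1, 2, 2]
step 2: w=[0.8697, 0.0430, 0.0430, 0.0430, 0.0006, 0.0006]  mean=-2.0702  Neff=1.3126  idx=[0, 0, 0, 0, 0, 3]
step 3: w=[0.0843, 0.0843, 0.0843, 0.0843, 0.0843, 0.5783]  mean=-1.4577  Neff=2.7026  idx=[1, 3, 5, 5, 5, 5]

N_eff = 2.7026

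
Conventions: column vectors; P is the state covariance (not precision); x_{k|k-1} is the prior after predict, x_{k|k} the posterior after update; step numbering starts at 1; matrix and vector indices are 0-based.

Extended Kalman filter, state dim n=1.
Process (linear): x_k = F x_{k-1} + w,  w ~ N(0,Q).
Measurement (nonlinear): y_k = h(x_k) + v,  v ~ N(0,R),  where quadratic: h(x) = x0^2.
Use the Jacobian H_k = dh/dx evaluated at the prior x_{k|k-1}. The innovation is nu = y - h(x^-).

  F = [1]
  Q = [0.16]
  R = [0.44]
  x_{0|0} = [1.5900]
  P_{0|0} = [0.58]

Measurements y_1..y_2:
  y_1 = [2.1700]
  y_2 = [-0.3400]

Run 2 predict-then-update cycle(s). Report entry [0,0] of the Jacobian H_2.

H_jac[0,0] = 2.9673

step 1: x^-=[1.5900]  P^-=[0.7400]  H_jac=[3.1800]  S=[7.9232]  K=[0.2970]  nu=[-0.3581]  x^+=[1.4836]  P^+=[0.0411]
step 2: x^-=[1.4836]  P^-=[0.2011]  H_jac=[2.9673]  S=[2.2106]  K=[0.2699]  nu=[-2.5412]  x^+=[0.7977]  P^+=[0.0400]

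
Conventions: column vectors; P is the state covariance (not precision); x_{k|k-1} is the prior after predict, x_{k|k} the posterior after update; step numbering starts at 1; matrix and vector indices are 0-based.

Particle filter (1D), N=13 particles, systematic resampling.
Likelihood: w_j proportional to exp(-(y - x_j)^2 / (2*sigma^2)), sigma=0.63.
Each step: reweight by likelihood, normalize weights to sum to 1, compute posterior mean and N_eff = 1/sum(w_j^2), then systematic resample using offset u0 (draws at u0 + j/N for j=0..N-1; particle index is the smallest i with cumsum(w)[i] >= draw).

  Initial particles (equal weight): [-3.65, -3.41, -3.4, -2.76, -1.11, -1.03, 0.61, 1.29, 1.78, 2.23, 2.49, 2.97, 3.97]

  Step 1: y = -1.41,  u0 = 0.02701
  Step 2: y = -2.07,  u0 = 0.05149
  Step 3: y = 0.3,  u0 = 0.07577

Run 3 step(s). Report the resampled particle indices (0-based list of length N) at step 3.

step 1: w=[0.0010, 0.0035, 0.0037, 0.0545, 0.4831, 0.4511, 0.0032, 0.0001, 0.0000, 0.0000, 0.0000, 0.0000, 0.0000]  mean=-1.1772  Neff=2.2736  idx=[3, 4, 4, 4, 4, 4, 4, 5, 5, 5, 5, 5, 5]
step 2: w=[0.1385, 0.0790, 0.0790, 0.0790, 0.0790, 0.0790, 0.0790, 0.0646, 0.0646, 0.0646, 0.0646, 0.0646, 0.0646]  mean=-1.3075  Neff=12.2471  idx=[0, 0, 1, 2, 3, 4, 5, 6, 7, 9, 10, 11, 12]
step 3: w=[0.0000, 0.0000, 0.0794, 0.0794, 0.0794, 0.0794, 0.0794, 0.0794, 0.1047, 0.1047, 0.1047, 0.1047, 0.1047]  mean=-1.0681  Neff=10.7937  idx=[2, 3, 4, 5, 6, 7, 8, 9, 10, 10, 11, 12, 12]

resampled_idx = [2, 3, 4, 5, 6, 7, 8, 9, 10, 10, 11, 12, 12]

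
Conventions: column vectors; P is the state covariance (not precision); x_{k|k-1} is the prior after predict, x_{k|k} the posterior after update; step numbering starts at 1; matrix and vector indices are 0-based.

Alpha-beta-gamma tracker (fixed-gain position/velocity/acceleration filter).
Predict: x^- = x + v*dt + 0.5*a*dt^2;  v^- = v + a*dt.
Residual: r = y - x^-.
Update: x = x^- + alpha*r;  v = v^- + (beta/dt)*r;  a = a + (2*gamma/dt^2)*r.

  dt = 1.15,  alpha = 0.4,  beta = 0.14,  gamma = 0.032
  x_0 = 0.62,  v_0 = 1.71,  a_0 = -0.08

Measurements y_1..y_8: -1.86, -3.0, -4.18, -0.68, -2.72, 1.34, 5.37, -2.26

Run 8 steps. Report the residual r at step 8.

step 1: x_pred=2.5336  r=-4.3936  x^+=0.7762  v^+=1.0831  a^+=-0.2926
step 2: x_pred=1.8283  r=-4.8283  x^+=-0.1030  v^+=0.1588  a^+=-0.5263
step 3: x_pred=-0.2684  r=-3.9116  x^+=-1.8330  v^+=-0.9226  a^+=-0.7156
step 4: x_pred=-3.3672  r=2.6872  x^+=-2.2923  v^+=-1.4184  a^+=-0.5855
step 5: x_pred=-4.3106  r=1.5906  x^+=-3.6744  v^+=-1.8981  a^+=-0.5086
step 6: x_pred=-6.1934  r=7.5334  x^+=-3.1801  v^+=-1.5658  a^+=-0.1440
step 7: x_pred=-5.0759  r=10.4459  x^+=-0.8976  v^+=-0.4597  a^+=0.3615
step 8: x_pred=-1.1872  r=-1.0728  x^+=-1.6163  v^+=-0.1746  a^+=0.3096

resid = -1.0728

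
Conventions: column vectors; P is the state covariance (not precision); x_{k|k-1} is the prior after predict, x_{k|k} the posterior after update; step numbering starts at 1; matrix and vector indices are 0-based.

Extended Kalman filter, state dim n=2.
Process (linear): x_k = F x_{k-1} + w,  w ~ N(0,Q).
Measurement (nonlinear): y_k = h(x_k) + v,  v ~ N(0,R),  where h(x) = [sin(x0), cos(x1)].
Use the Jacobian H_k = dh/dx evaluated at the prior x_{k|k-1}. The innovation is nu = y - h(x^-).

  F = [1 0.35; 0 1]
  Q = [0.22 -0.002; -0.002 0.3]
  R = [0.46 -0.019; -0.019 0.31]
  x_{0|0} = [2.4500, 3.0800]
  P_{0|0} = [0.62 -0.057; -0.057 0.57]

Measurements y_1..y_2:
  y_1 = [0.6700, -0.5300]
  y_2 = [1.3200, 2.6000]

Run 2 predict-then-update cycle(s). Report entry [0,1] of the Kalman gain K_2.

K[0,1] = -0.1506

step 1: x^-=[3.5280, 3.0800]  P^-=[0.8699 0.1405; 0.1405 0.8700]  H_jac=[-0.9263 0.0000; 0.0000 -0.0616]  S=[1.2064 -0.0110; -0.0110 0.3133]  K=[-0.6684 -0.0510; -0.1095 -0.1748]  nu=[1.0469, 0.4681]  x^+=[2.8044, 2.8836]  P^+=[0.3309 0.0508; 0.0508 0.8464]
step 2: x^-=[3.8136, 2.8836]  P^-=[0.6901 0.3450; 0.3450 1.1464]  H_jac=[-0.7826 0.0000; 0.0000 -0.2552]  S=[0.8826 0.0499; 0.0499 0.3846]  K=[-0.6034 -0.1506; -0.2649 -0.7261]  nu=[1.9426, 3.5669]  x^+=[2.1043, -0.2209]  P^+=[0.3510 0.1381; 0.1381 0.8625]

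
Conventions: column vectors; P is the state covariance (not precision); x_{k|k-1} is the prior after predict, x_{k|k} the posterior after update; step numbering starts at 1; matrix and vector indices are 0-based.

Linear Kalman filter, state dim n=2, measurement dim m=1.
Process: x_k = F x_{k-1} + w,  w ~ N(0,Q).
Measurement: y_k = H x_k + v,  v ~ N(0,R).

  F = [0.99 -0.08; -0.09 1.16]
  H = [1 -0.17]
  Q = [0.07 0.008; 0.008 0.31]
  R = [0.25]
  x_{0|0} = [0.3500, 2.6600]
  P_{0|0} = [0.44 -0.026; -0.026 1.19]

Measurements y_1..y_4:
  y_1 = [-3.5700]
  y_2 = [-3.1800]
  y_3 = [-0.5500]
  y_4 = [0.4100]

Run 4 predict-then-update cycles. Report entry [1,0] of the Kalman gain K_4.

K[1,0] = -1.2366

step 1: x^-=[0.1337, 3.0541]  P^-=[0.5130 -0.1717; -0.1717 1.9203]  S=[0.8768]  K=[0.6183; -0.5681]  nu=[-3.1845]  x^+=[-1.8353, 4.8632]  P^+=[0.1778 0.1363; 0.1363 1.6373]
step 2: x^-=[-2.2060, 5.8065]  P^-=[0.2331 -0.0023; -0.0023 2.4861]  S=[0.5557]  K=[0.4201; -0.7646]  nu=[0.0131]  x^+=[-2.2005, 5.7964]  P^+=[0.1350 0.1763; 0.1763 2.1612]
step 3: x^-=[-2.6422, 6.9219]  P^-=[0.1882 -0.0009; -0.0009 3.1825]  S=[0.5305]  K=[0.3551; -1.0215]  nu=[3.2689]  x^+=[-1.4814, 3.5827]  P^+=[0.1213 0.1915; 0.1915 2.6289]
step 4: x^-=[-1.7532, 4.2892]  P^-=[0.1754 -0.0254; -0.0254 3.8084]  S=[0.5441]  K=[0.3303; -1.2366]  nu=[2.8924]  x^+=[-0.7978, 0.7124]  P^+=[0.1160 0.1968; 0.1968 2.9763]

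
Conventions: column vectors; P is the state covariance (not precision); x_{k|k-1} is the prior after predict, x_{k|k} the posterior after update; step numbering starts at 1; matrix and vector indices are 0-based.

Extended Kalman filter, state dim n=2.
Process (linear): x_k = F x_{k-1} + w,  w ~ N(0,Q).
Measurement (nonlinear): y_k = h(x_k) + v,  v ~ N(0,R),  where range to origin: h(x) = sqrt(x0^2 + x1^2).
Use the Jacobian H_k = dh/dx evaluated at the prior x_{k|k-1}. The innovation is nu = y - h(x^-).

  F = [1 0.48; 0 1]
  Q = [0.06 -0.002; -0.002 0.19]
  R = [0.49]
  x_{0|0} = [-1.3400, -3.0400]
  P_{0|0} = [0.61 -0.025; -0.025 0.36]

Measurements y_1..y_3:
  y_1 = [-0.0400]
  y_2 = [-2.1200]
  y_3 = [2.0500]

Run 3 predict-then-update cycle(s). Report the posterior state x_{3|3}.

x_post = [0.7561, 1.0132]

step 1: x^-=[-2.7992, -3.0400]  P^-=[0.7289 0.1458; 0.1458 0.5500]  H_jac=[-0.6774 -0.7356]  S=[1.2674]  K=[-0.4742; -0.3972]  nu=[-4.1724]  x^+=[-0.8206, -1.3829]  P^+=[0.4439 -0.0929; -0.0929 0.3501]
step 2: x^-=[-1.4844, -1.3829]  P^-=[0.4954 0.0731; 0.0731 0.5401]  H_jac=[-0.7317 -0.6817]  S=[1.0791]  K=[-0.3821; -0.3907]  nu=[-4.1487]  x^+=[0.1009, 0.2382]  P^+=[0.3379 -0.0880; -0.0880 0.3753]
step 3: x^-=[0.2152, 0.2382]  P^-=[0.3999 0.0902; 0.0902 0.5653]  H_jac=[0.6704 0.7420]  S=[1.0707]  K=[0.3129; 0.4483]  nu=[1.7290]  x^+=[0.7561, 1.0132]  P^+=[0.2951 -0.0600; -0.0600 0.3502]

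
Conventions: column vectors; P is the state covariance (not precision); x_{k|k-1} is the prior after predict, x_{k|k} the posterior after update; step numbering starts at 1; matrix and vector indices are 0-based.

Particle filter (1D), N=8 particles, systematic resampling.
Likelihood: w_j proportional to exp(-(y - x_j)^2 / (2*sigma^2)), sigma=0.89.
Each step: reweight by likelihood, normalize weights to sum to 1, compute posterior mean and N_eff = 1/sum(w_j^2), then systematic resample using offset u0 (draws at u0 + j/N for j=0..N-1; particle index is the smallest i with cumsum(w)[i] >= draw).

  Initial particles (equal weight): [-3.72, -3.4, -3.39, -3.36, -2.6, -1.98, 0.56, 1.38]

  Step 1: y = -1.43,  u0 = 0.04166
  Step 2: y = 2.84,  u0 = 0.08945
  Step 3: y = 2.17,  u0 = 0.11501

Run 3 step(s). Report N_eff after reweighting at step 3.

N_eff = 8.0000

step 1: w=[0.0222, 0.0525, 0.0539, 0.0580, 0.2565, 0.5028, 0.0500, 0.0042]  mean=-2.2673  Neff=3.0245  idx=[1, 3, 4, 4, 5, 5, 5, 5]
step 2: w=[0.0000, 0.0000, 0.0045, 0.0045, 0.2478, 0.2478, 0.2478, 0.2478]  mean=-1.9856  Neff=4.0720  idx=[4, 4, 5, 5, 6, 6, 7, 7]
step 3: w=[0.1250, 0.1250, 0.1250, 0.1250, 0.1250, 0.1250, 0.1250, 0.1250]  mean=-1.9800  Neff=8.0000  idx=[0, 1, 2, 3, 4, 5, 6, 7]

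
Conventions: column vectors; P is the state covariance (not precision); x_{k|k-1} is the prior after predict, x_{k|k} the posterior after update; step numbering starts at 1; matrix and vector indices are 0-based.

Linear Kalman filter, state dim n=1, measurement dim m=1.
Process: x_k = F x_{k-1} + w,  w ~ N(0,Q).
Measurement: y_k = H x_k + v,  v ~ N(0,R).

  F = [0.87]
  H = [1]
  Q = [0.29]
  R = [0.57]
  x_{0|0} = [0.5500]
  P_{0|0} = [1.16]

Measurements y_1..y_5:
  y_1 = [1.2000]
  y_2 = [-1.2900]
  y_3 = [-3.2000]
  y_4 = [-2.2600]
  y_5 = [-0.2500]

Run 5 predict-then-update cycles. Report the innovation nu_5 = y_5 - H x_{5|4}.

step 1: x^-=[0.4785]  P^-=[1.1680]  S=[1.7380]  K=[0.6720]  nu=[0.7215]  x^+=[0.9634]  P^+=[0.3831]
step 2: x^-=[0.8381]  P^-=[0.5799]  S=[1.1499]  K=[0.5043]  nu=[-2.1281]  x^+=[-0.2351]  P^+=[0.2875]
step 3: x^-=[-0.2046]  P^-=[0.5076]  S=[1.0776]  K=[0.4710]  nu=[-2.9954]  x^+=[-1.6155]  P^+=[0.2685]
step 4: x^-=[-1.4055]  P^-=[0.4932]  S=[1.0632]  K=[0.4639]  nu=[-0.8545]  x^+=[-1.8019]  P^+=[0.2644]
step 5: x^-=[-1.5677]  P^-=[0.4901]  S=[1.0601]  K=[0.4623]  nu=[1.3177]  x^+=[-0.9585]  P^+=[0.2635]

innov = [1.3177]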